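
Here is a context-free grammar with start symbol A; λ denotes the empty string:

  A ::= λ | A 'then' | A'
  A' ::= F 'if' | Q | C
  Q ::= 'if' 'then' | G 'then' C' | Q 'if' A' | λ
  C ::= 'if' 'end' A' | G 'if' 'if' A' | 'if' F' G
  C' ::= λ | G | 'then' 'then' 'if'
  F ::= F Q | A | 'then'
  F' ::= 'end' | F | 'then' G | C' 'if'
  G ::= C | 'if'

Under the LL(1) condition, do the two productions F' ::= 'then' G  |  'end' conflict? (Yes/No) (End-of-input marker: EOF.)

FIRST('then' G) = { 'then' } and FIRST('end') = { 'end' }.
The FIRST sets are disjoint and neither alternative is nullable — no conflict.

No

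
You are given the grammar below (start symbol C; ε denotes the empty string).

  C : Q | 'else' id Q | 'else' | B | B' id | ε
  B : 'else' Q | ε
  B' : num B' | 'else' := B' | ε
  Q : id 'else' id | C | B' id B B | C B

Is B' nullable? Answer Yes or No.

B' has an ε-production, so B' ⇒ ε.

Yes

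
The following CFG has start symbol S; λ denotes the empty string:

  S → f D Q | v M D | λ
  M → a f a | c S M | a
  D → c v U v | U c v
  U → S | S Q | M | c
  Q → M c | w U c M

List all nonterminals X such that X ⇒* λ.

{ S, U }

Directly nullable (have an λ-production): S.
U → S with every symbol nullable, so U is nullable.
No other nonterminal has a production whose RHS symbols are all nullable.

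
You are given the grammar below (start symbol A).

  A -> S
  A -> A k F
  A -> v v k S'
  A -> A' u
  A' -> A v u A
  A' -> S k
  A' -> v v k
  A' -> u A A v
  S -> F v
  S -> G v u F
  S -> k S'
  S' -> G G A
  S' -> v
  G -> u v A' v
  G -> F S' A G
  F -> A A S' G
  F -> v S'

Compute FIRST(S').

{ k, u, v }

From S' -> G G A: add FIRST(G) = { k, u, v }.
S' -> v contributes {v}.
Union: FIRST(S') = { k, u, v }.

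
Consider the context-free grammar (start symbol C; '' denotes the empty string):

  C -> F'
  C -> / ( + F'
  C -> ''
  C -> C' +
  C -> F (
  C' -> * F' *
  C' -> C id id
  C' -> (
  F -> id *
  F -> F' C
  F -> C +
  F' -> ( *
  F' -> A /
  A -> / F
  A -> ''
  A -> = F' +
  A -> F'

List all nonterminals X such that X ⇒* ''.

{ A, C }

Directly nullable (have an ''-production): C, A.
No other nonterminal has a production whose RHS symbols are all nullable.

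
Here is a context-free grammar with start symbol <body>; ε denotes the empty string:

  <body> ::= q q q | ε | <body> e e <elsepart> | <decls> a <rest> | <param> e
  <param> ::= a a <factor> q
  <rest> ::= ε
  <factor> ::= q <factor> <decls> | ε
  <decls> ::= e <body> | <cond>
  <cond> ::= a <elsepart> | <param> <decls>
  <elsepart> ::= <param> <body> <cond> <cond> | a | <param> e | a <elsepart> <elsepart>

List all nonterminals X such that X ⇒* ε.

Directly nullable (have an ε-production): <body>, <rest>, <factor>.
No other nonterminal has a production whose RHS symbols are all nullable.

{ <body>, <factor>, <rest> }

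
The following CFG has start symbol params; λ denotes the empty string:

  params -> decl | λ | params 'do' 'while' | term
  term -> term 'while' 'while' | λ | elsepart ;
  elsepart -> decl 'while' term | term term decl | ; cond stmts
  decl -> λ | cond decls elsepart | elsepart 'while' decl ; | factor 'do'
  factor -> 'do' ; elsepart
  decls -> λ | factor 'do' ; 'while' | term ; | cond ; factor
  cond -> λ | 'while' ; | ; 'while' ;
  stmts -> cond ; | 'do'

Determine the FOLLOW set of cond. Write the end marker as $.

In elsepart -> ; cond stmts: add FIRST(stmts) = { 'do', 'while', ; }.
In decl -> cond decls elsepart: add FIRST(decls elsepart)\{λ} = { 'do', 'while', ; }.
  Since decls elsepart is nullable, also add FOLLOW(decl) = { $, 'do', 'while', ; }.
In decls -> cond ; factor: add FIRST(; factor) = { ; }.
In stmts -> cond ;: add FIRST(;) = { ; }.
Union: FOLLOW(cond) = { $, 'do', 'while', ; }.

{ $, 'do', 'while', ; }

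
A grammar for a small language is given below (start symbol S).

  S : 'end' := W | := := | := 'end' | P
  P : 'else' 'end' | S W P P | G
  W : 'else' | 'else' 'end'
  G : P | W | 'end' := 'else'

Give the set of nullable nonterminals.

{ } (none)

No nonterminal has an empty production or an RHS whose symbols are all nullable.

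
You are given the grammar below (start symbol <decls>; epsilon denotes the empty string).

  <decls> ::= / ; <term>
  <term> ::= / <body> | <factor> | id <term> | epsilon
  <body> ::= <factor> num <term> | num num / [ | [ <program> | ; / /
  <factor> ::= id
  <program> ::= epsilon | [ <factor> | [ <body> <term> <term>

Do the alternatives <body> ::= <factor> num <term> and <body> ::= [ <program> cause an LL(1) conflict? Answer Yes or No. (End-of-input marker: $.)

No

FIRST(<factor> num <term>) = { id } and FIRST([ <program>) = { [ }.
The FIRST sets are disjoint and neither alternative is nullable — no conflict.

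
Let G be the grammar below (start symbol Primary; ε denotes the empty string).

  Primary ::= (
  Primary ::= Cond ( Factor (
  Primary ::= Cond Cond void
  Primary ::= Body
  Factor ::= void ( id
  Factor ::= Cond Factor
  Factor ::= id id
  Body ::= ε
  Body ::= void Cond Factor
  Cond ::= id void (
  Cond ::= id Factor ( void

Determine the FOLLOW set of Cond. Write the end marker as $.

In Primary ::= Cond ( Factor (: add FIRST(( Factor () = { ( }.
In Primary ::= Cond Cond void: add FIRST(Cond void) = { id }.
In Primary ::= Cond Cond void: add FIRST(void) = { void }.
In Factor ::= Cond Factor: add FIRST(Factor) = { id, void }.
In Body ::= void Cond Factor: add FIRST(Factor) = { id, void }.
Union: FOLLOW(Cond) = { (, id, void }.

{ (, id, void }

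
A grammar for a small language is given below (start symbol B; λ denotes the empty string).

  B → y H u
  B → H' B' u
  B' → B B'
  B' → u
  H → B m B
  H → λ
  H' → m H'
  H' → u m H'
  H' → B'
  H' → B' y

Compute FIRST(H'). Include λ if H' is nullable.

H' → m H' contributes {m}.
H' → u m H' contributes {u}.
From H' → B': add FIRST(B') = { m, u, y }.
From H' → B' y: add FIRST(B') = { m, u, y }.
Union: FIRST(H') = { m, u, y }.

{ m, u, y }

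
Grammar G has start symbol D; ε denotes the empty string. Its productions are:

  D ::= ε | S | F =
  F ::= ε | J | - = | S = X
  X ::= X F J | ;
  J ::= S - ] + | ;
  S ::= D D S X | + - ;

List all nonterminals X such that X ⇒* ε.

{ D, F }

Directly nullable (have an ε-production): D, F.
No other nonterminal has a production whose RHS symbols are all nullable.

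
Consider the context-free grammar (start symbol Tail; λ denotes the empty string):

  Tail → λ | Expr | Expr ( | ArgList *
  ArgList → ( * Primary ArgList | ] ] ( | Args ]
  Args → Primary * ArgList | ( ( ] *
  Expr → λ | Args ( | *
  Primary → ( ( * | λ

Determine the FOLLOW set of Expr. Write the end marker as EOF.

In Tail → Expr: Expr is at the end, add FOLLOW(Tail) = { EOF }.
In Tail → Expr (: add FIRST(() = { ( }.
Union: FOLLOW(Expr) = { EOF, ( }.

{ EOF, ( }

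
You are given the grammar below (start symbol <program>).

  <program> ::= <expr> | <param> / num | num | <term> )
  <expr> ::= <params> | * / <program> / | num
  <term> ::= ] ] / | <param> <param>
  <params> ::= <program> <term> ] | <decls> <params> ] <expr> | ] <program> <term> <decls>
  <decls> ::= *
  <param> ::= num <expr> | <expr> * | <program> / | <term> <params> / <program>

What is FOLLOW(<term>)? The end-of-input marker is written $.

{ ), *, ], num }

In <program> ::= <term> ): add FIRST()) = { ) }.
In <params> ::= <program> <term> ]: add FIRST(]) = { ] }.
In <params> ::= ] <program> <term> <decls>: add FIRST(<decls>) = { * }.
In <param> ::= <term> <params> / <program>: add FIRST(<params> / <program>) = { *, ], num }.
Union: FOLLOW(<term>) = { ), *, ], num }.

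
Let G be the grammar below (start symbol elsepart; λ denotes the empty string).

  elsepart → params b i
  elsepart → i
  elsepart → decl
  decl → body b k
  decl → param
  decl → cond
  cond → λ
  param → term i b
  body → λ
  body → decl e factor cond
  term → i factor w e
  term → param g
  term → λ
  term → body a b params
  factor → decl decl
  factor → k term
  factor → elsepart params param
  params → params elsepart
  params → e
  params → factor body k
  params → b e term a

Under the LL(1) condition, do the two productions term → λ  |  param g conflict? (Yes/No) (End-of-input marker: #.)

Yes

FIRST(λ) = { λ } and FIRST(param g) = { a, b, e, i }.
The first alternative is nullable and FOLLOW(term) = { a, b, e, i, k, w } shares a with FIRST of the second — conflict.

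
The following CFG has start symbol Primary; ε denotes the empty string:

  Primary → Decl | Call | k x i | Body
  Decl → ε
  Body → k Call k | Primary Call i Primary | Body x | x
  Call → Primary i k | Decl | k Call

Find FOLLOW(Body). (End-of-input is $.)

In Primary → Body: Body is at the end, add FOLLOW(Primary) = { $, i, k, x }.
In Body → Body x: add FIRST(x) = { x }.
Union: FOLLOW(Body) = { $, i, k, x }.

{ $, i, k, x }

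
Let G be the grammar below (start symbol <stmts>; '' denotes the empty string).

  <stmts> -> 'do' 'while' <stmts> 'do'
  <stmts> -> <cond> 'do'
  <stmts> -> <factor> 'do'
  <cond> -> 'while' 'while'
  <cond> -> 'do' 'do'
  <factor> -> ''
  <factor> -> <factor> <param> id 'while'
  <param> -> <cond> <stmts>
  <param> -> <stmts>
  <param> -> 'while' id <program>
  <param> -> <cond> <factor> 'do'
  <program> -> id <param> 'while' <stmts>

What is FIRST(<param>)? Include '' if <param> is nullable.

From <param> -> <cond> <stmts>: add FIRST(<cond>) = { 'do', 'while' }.
From <param> -> <stmts>: add FIRST(<stmts>) = { 'do', 'while' }.
<param> -> 'while' id <program> contributes {'while'}.
From <param> -> <cond> <factor> 'do': add FIRST(<cond>) = { 'do', 'while' }.
Union: FIRST(<param>) = { 'do', 'while' }.

{ 'do', 'while' }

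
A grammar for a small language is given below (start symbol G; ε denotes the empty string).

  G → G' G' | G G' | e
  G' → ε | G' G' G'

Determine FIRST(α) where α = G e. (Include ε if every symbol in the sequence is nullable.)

{ e }

Add FIRST(G)\{ε} = { e }; G is nullable, continue.
e is a terminal; add {e} and stop.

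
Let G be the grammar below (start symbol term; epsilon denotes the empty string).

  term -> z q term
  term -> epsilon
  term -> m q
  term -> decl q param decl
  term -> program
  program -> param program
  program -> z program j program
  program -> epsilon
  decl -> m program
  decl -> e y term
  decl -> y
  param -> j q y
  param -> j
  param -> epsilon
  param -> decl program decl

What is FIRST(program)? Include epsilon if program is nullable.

{ e, j, m, y, z, epsilon }

From program -> param program: param, program nullable, take FIRST(param) ∪ FIRST(program) = { e, j, m, y, z }; also epsilon since the whole RHS is nullable.
program -> z program j program contributes {z}.
program -> epsilon contributes epsilon.
Union: FIRST(program) = { e, j, m, y, z, epsilon }.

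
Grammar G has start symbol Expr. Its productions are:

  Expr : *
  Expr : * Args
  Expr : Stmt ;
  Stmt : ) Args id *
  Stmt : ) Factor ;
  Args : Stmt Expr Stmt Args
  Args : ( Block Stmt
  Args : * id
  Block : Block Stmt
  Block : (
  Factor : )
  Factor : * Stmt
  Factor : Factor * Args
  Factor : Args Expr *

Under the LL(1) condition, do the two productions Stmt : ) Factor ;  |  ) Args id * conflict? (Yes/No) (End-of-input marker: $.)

FIRST() Factor ;) = { ) } and FIRST() Args id *) = { ) }.
Both contain ), so the two alternatives are not disjoint — LL(1) conflict.

Yes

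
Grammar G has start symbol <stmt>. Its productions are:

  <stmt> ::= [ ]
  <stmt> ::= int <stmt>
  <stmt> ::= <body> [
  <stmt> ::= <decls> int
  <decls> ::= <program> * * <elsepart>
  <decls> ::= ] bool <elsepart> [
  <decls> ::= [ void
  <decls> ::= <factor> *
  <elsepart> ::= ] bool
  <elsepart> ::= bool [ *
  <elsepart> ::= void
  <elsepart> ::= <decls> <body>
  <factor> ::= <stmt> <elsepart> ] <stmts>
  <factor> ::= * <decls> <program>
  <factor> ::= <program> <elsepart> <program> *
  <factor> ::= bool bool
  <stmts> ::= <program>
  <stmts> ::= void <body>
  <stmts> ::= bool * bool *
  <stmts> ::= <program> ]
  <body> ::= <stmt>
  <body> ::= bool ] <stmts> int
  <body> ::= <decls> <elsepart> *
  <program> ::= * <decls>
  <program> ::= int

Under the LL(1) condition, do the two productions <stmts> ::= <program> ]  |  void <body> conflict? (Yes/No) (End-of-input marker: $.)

FIRST(<program> ]) = { *, int } and FIRST(void <body>) = { void }.
The FIRST sets are disjoint and neither alternative is nullable — no conflict.

No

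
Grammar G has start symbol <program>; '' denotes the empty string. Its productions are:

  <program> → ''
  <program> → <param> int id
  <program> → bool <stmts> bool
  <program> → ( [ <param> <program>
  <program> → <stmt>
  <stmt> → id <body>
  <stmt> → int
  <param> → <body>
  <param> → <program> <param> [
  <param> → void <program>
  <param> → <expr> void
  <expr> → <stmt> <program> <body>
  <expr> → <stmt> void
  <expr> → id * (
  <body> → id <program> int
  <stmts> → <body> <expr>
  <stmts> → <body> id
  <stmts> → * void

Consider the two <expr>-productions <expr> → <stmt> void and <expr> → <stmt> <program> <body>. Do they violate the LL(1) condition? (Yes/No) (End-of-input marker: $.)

FIRST(<stmt> void) = { id, int } and FIRST(<stmt> <program> <body>) = { id, int }.
Both contain id, so the two alternatives are not disjoint — LL(1) conflict.

Yes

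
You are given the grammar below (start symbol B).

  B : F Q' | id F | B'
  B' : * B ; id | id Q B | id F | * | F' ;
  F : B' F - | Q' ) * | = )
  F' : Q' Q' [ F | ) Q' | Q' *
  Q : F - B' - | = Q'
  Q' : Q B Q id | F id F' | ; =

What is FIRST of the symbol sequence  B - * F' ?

{ ), *, ;, =, id }

Add FIRST(B) = { ), *, ;, =, id }; B is not nullable, stop.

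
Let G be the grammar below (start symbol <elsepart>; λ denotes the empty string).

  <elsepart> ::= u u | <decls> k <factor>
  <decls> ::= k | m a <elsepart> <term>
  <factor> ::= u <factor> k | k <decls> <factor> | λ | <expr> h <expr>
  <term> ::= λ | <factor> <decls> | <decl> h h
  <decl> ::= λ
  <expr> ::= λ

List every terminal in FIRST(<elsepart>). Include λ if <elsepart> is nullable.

<elsepart> ::= u u contributes {u}.
From <elsepart> ::= <decls> k <factor>: add FIRST(<decls>) = { k, m }.
Union: FIRST(<elsepart>) = { k, m, u }.

{ k, m, u }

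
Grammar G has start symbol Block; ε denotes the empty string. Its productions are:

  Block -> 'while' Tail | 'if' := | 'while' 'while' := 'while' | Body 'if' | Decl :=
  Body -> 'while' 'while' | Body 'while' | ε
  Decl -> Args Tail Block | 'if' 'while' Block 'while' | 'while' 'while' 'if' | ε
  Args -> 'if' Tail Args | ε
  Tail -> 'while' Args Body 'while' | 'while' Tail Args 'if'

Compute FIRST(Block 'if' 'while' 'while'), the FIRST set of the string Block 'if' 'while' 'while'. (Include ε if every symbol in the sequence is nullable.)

Add FIRST(Block) = { 'if', 'while', := }; Block is not nullable, stop.

{ 'if', 'while', := }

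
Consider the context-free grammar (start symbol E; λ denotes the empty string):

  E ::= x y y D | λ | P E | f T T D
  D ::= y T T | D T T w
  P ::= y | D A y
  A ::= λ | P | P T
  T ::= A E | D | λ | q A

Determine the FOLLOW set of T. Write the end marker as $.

In E ::= f T T D: add FIRST(T D) = { f, q, x, y }.
In E ::= f T T D: add FIRST(D) = { y }.
In D ::= y T T: add FIRST(T)\{λ} = { f, q, x, y }.
  Since T is nullable, also add FOLLOW(D) = { $, f, q, w, x, y }.
In D ::= y T T: T is at the end, add FOLLOW(D) = { $, f, q, w, x, y }.
In D ::= D T T w: add FIRST(T w) = { f, q, w, x, y }.
In D ::= D T T w: add FIRST(w) = { w }.
In A ::= P T: T is at the end, add FOLLOW(A) = { $, f, q, w, x, y }.
Union: FOLLOW(T) = { $, f, q, w, x, y }.

{ $, f, q, w, x, y }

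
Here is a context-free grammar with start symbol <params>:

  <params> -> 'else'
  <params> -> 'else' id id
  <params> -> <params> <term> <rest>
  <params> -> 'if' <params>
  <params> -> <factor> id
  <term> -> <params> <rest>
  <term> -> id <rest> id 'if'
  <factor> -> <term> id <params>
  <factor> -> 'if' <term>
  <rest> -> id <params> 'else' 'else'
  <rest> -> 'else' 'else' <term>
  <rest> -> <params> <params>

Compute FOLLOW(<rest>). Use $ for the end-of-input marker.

In <params> -> <params> <term> <rest>: <rest> is at the end, add FOLLOW(<params>) = { $, 'else', 'if', id }.
In <term> -> <params> <rest>: <rest> is at the end, add FOLLOW(<term>) = { $, 'else', 'if', id }.
In <term> -> id <rest> id 'if': add FIRST(id 'if') = { id }.
Union: FOLLOW(<rest>) = { $, 'else', 'if', id }.

{ $, 'else', 'if', id }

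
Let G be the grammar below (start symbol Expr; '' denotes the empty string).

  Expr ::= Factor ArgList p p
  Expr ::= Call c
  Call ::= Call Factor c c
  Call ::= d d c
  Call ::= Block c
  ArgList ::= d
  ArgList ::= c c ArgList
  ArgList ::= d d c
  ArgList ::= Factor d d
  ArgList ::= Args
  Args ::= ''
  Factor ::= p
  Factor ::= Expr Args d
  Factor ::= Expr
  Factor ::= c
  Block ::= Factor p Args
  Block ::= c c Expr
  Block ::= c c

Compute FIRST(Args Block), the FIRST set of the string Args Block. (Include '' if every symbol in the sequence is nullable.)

Add FIRST(Args)\{''} = {  }; Args is nullable, continue.
Add FIRST(Block) = { c, d, p }; Block is not nullable, stop.

{ c, d, p }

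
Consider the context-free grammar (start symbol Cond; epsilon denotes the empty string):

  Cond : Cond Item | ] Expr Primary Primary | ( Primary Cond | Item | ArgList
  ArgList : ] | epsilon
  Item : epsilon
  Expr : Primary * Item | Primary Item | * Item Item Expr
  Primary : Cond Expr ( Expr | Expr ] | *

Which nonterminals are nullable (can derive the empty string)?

Directly nullable (have an epsilon-production): ArgList, Item.
Cond : Cond Item with every symbol nullable, so Cond is nullable.
No other nonterminal has a production whose RHS symbols are all nullable.

{ ArgList, Cond, Item }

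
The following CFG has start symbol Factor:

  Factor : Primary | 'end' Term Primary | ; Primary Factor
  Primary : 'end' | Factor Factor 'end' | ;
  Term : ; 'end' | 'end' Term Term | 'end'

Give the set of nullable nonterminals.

No nonterminal has an empty production or an RHS whose symbols are all nullable.

{ } (none)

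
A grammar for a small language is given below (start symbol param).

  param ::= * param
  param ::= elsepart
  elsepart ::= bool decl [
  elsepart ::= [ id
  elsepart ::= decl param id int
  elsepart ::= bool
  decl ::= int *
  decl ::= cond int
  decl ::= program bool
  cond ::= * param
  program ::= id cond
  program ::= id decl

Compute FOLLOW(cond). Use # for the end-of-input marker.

{ bool, int }

In decl ::= cond int: add FIRST(int) = { int }.
In program ::= id cond: cond is at the end, add FOLLOW(program) = { bool }.
Union: FOLLOW(cond) = { bool, int }.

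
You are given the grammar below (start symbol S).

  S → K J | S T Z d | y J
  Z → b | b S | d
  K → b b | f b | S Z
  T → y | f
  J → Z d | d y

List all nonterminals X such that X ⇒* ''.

{ } (none)

No nonterminal has an empty production or an RHS whose symbols are all nullable.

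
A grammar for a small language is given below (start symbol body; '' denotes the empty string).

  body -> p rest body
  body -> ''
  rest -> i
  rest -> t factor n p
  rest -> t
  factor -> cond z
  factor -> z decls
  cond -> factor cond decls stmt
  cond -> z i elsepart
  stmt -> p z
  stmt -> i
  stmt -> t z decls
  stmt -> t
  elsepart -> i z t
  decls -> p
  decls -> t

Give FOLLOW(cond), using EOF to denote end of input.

In factor -> cond z: add FIRST(z) = { z }.
In cond -> factor cond decls stmt: add FIRST(decls stmt) = { p, t }.
Union: FOLLOW(cond) = { p, t, z }.

{ p, t, z }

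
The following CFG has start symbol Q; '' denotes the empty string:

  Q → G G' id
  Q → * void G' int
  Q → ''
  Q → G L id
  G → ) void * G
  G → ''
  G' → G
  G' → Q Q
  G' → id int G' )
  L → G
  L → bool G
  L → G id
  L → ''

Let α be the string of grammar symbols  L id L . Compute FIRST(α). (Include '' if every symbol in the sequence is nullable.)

{ ), bool, id }

Add FIRST(L)\{''} = { ), bool, id }; L is nullable, continue.
id is a terminal; add {id} and stop.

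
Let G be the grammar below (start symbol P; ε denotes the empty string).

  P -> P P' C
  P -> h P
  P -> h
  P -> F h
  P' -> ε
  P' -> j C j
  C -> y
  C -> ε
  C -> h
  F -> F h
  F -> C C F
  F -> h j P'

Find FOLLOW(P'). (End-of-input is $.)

{ $, h, j, y }

In P -> P P' C: add FIRST(C)\{ε} = { h, y }.
  Since C is nullable, also add FOLLOW(P) = { $, h, j, y }.
In F -> h j P': P' is at the end, add FOLLOW(F) = { h }.
Union: FOLLOW(P') = { $, h, j, y }.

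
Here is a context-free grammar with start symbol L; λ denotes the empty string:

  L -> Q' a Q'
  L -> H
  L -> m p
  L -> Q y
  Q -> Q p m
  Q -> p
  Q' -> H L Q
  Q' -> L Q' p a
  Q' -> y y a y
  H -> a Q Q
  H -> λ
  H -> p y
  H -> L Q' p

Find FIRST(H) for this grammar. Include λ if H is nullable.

{ a, m, p, y, λ }

H -> a Q Q contributes {a}.
H -> λ contributes λ.
H -> p y contributes {p}.
From H -> L Q' p: L nullable, take FIRST(L) ∪ FIRST(Q') = { a, m, p, y }.
Union: FIRST(H) = { a, m, p, y, λ }.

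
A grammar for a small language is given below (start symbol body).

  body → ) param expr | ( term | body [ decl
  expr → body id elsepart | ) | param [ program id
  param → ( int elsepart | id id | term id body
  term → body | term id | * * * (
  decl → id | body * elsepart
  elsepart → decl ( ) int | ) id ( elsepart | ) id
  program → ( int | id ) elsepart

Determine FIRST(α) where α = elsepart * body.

Add FIRST(elsepart) = { (, ), id }; elsepart is not nullable, stop.

{ (, ), id }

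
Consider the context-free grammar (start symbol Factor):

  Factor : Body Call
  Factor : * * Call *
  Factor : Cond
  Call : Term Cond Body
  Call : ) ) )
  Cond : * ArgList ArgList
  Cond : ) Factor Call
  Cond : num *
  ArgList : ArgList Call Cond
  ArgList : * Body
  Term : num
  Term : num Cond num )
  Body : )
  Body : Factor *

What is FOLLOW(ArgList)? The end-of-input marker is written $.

{ $, ), *, num }

In Cond : * ArgList ArgList: add FIRST(ArgList) = { * }.
In Cond : * ArgList ArgList: ArgList is at the end, add FOLLOW(Cond) = { $, ), *, num }.
In ArgList : ArgList Call Cond: add FIRST(Call Cond) = { ), num }.
Union: FOLLOW(ArgList) = { $, ), *, num }.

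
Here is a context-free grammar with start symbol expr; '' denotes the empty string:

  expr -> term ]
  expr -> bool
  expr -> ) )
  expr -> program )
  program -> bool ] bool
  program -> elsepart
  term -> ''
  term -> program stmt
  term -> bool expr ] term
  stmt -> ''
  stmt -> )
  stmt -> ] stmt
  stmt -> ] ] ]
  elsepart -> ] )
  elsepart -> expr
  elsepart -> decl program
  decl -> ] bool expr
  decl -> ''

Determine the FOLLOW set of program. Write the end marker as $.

In expr -> program ): add FIRST()) = { ) }.
In term -> program stmt: add FIRST(stmt)\{''} = { ), ] }.
  Since stmt is nullable, also add FOLLOW(term) = { ] }.
In elsepart -> decl program: program is at the end, add FOLLOW(elsepart) = { ), ] }.
Union: FOLLOW(program) = { ), ] }.

{ ), ] }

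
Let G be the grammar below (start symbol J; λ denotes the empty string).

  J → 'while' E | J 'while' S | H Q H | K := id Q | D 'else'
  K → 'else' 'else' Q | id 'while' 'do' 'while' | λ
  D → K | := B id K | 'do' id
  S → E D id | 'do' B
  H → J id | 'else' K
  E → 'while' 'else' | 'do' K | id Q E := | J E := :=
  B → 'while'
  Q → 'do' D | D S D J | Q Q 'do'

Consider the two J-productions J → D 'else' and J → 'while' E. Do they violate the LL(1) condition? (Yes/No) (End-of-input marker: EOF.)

FIRST(D 'else') = { 'do', 'else', :=, id } and FIRST('while' E) = { 'while' }.
The FIRST sets are disjoint and neither alternative is nullable — no conflict.

No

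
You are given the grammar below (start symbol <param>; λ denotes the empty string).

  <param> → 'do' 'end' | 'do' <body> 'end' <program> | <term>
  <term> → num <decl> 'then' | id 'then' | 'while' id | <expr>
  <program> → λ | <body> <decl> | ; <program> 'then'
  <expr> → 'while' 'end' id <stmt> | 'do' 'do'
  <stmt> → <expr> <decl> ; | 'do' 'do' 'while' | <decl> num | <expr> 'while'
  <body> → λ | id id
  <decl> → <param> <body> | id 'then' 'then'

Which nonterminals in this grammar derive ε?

Directly nullable (have an λ-production): <program>, <body>.
No other nonterminal has a production whose RHS symbols are all nullable.

{ <body>, <program> }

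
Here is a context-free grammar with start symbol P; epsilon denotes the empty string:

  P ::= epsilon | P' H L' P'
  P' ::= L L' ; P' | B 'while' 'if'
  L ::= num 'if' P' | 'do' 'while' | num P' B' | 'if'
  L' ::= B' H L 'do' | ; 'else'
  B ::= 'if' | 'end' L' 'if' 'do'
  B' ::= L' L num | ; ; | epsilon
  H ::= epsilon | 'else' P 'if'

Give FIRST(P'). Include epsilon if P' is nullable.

{ 'do', 'end', 'if', num }

From P' ::= L L' ; P': add FIRST(L) = { 'do', 'if', num }.
From P' ::= B 'while' 'if': add FIRST(B) = { 'end', 'if' }.
Union: FIRST(P') = { 'do', 'end', 'if', num }.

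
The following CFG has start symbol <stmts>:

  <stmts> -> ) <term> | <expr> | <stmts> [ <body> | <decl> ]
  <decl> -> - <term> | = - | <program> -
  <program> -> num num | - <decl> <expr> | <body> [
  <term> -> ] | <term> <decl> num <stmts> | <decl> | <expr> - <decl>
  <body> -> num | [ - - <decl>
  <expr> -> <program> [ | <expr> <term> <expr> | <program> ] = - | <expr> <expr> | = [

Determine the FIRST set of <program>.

<program> -> num num contributes {num}.
<program> -> - <decl> <expr> contributes {-}.
From <program> -> <body> [: add FIRST(<body>) = { [, num }.
Union: FIRST(<program>) = { -, [, num }.

{ -, [, num }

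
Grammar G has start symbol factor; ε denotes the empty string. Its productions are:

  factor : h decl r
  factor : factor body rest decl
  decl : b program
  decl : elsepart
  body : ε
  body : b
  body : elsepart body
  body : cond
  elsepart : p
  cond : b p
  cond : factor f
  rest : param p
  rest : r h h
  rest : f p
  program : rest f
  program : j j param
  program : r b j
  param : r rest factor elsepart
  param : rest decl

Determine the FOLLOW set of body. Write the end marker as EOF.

{ f, r }

In factor : factor body rest decl: add FIRST(rest decl) = { f, r }.
In body : elsepart body: body is at the end, add FOLLOW(body) = { f, r }.
Union: FOLLOW(body) = { f, r }.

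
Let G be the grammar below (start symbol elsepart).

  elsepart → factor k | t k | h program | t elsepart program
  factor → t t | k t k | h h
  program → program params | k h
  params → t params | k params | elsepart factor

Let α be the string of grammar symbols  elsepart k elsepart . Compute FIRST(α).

Add FIRST(elsepart) = { h, k, t }; elsepart is not nullable, stop.

{ h, k, t }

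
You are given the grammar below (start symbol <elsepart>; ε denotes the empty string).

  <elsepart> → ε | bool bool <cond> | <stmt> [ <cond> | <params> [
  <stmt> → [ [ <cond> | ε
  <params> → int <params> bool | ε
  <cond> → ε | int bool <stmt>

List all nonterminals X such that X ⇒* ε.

Directly nullable (have an ε-production): <elsepart>, <stmt>, <params>, <cond>.

{ <cond>, <elsepart>, <params>, <stmt> }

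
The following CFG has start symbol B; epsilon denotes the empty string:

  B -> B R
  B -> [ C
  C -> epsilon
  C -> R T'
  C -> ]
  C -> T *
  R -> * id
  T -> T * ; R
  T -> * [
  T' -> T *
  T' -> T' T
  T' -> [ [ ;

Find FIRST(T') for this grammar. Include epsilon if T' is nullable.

From T' -> T *: add FIRST(T) = { * }.
From T' -> T' T: add FIRST(T') = { *, [ }.
T' -> [ [ ; contributes {[}.
Union: FIRST(T') = { *, [ }.

{ *, [ }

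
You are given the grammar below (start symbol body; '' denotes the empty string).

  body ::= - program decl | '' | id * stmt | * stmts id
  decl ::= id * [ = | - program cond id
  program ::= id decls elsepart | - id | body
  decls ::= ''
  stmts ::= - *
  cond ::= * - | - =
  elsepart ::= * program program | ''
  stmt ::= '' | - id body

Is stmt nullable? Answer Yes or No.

stmt has an ''-production, so stmt ⇒ ''.

Yes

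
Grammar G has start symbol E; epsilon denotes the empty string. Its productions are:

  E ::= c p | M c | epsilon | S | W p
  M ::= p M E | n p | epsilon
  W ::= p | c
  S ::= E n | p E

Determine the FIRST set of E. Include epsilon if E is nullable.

E ::= c p contributes {c}.
From E ::= M c: M nullable, take FIRST(M) ∪ {c} = { c, n, p }.
E ::= epsilon contributes epsilon.
From E ::= S: add FIRST(S) = { c, n, p }.
From E ::= W p: add FIRST(W) = { c, p }.
Union: FIRST(E) = { c, n, p, epsilon }.

{ c, n, p, epsilon }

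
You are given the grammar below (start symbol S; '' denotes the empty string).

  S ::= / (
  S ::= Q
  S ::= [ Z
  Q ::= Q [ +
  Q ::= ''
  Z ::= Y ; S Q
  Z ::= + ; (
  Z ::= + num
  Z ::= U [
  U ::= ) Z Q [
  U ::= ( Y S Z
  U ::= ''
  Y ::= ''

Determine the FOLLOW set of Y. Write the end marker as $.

In Z ::= Y ; S Q: add FIRST(; S Q) = { ; }.
In U ::= ( Y S Z: add FIRST(S Z) = { (, ), +, /, ;, [ }.
Union: FOLLOW(Y) = { (, ), +, /, ;, [ }.

{ (, ), +, /, ;, [ }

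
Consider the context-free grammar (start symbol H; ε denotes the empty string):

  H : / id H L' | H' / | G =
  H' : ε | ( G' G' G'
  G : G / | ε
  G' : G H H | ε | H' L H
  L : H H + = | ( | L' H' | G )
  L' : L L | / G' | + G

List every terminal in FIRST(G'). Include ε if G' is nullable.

{ (, ), +, /, =, ε }

From G' : G H H: G nullable, take FIRST(G) ∪ FIRST(H) = { (, /, = }.
G' : ε contributes ε.
From G' : H' L H: H' nullable, take FIRST(H') ∪ FIRST(L) = { (, ), +, /, = }.
Union: FIRST(G') = { (, ), +, /, =, ε }.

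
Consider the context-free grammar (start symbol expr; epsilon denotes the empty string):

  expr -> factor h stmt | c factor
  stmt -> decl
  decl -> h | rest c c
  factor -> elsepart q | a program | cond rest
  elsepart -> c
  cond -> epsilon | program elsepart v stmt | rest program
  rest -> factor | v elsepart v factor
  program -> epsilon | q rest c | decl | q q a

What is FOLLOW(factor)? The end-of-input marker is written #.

In expr -> factor h stmt: add FIRST(h stmt) = { h }.
In expr -> c factor: factor is at the end, add FOLLOW(expr) = { # }.
In rest -> factor: factor is at the end, add FOLLOW(rest) = { #, a, c, h, q, v }.
In rest -> v elsepart v factor: factor is at the end, add FOLLOW(rest) = { #, a, c, h, q, v }.
Union: FOLLOW(factor) = { #, a, c, h, q, v }.

{ #, a, c, h, q, v }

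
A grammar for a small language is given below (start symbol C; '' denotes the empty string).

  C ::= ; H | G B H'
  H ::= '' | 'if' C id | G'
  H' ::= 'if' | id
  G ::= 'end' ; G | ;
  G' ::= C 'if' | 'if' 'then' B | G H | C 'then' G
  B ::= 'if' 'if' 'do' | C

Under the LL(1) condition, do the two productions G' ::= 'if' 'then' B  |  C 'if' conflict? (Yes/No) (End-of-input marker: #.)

No

FIRST('if' 'then' B) = { 'if' } and FIRST(C 'if') = { 'end', ; }.
The FIRST sets are disjoint and neither alternative is nullable — no conflict.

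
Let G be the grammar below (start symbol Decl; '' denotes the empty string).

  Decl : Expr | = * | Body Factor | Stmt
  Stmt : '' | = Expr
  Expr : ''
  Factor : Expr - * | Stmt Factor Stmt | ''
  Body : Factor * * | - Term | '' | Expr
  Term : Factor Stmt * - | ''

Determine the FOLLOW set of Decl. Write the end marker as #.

Decl is the start symbol, so # ∈ FOLLOW(Decl).
Union: FOLLOW(Decl) = { # }.

{ # }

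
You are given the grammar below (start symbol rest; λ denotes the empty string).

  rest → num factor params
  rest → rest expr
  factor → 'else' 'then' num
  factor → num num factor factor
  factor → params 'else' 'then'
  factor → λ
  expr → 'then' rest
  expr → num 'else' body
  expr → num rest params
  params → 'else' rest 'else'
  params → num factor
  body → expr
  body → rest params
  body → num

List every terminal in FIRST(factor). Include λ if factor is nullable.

factor → 'else' 'then' num contributes {'else'}.
factor → num num factor factor contributes {num}.
From factor → params 'else' 'then': add FIRST(params) = { 'else', num }.
factor → λ contributes λ.
Union: FIRST(factor) = { 'else', num, λ }.

{ 'else', num, λ }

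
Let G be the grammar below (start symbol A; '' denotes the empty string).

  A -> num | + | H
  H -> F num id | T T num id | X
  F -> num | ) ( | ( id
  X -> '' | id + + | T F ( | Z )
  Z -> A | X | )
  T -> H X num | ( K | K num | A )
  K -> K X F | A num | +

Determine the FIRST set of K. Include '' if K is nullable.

From K -> K X F: add FIRST(K) = { (, ), +, id, num }.
From K -> A num: A nullable, take FIRST(A) ∪ {num} = { (, ), +, id, num }.
K -> + contributes {+}.
Union: FIRST(K) = { (, ), +, id, num }.

{ (, ), +, id, num }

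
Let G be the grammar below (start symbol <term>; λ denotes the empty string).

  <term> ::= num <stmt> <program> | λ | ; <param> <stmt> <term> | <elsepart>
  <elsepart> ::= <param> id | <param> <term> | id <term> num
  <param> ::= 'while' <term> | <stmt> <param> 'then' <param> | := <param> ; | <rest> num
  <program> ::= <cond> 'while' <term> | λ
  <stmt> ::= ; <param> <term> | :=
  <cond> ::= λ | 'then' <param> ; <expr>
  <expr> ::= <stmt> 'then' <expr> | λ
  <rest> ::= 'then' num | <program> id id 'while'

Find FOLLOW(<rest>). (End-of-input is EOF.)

In <param> ::= <rest> num: add FIRST(num) = { num }.
Union: FOLLOW(<rest>) = { num }.

{ num }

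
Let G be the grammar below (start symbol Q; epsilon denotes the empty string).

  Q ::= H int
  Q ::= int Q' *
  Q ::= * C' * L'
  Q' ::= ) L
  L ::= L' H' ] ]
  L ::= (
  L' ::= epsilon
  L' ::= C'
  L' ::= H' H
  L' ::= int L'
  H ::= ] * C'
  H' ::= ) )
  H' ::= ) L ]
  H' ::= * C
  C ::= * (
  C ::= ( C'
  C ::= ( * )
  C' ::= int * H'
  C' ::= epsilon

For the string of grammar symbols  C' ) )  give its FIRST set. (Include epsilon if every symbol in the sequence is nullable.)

{ ), int }

Add FIRST(C')\{epsilon} = { int }; C' is nullable, continue.
) is a terminal; add {)} and stop.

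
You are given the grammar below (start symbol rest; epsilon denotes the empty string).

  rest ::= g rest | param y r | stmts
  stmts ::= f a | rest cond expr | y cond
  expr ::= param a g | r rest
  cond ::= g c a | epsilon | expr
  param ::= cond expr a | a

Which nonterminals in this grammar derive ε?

Directly nullable (have an epsilon-production): cond.
No other nonterminal has a production whose RHS symbols are all nullable.

{ cond }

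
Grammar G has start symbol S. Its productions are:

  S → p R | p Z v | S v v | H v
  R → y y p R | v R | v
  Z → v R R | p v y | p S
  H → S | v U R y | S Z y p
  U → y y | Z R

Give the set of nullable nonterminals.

No nonterminal has an empty production or an RHS whose symbols are all nullable.

{ } (none)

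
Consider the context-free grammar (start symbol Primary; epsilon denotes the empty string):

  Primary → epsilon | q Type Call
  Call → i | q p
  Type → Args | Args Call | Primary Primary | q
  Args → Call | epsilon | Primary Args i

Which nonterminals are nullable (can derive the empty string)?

Directly nullable (have an epsilon-production): Primary, Args.
Type → Args with every symbol nullable, so Type is nullable.
No other nonterminal has a production whose RHS symbols are all nullable.

{ Args, Primary, Type }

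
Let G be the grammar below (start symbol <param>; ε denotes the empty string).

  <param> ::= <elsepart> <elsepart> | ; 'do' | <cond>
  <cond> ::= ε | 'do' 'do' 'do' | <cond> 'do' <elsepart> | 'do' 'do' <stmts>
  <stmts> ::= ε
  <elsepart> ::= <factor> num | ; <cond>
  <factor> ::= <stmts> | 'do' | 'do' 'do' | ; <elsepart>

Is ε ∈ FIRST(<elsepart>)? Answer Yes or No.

Nullable nonterminals: <cond>, <factor>, <param>, <stmts>.
No production of <elsepart> has an RHS whose symbols are all nullable, so <elsepart> is not nullable.

No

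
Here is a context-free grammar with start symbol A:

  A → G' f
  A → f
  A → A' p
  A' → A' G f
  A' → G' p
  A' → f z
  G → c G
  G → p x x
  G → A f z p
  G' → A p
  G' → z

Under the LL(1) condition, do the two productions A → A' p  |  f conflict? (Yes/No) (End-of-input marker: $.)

FIRST(A' p) = { f, z } and FIRST(f) = { f }.
Both contain f, so the two alternatives are not disjoint — LL(1) conflict.

Yes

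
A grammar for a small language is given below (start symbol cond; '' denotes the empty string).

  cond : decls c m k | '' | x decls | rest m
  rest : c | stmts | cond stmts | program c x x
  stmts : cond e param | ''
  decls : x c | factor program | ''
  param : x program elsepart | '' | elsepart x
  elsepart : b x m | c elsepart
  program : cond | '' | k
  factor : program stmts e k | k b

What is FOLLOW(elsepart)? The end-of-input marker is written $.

{ e, m, x }

In param : x program elsepart: elsepart is at the end, add FOLLOW(param) = { e, m }.
In param : elsepart x: add FIRST(x) = { x }.
In elsepart : c elsepart: elsepart is at the end, add FOLLOW(elsepart) = { e, m, x }.
Union: FOLLOW(elsepart) = { e, m, x }.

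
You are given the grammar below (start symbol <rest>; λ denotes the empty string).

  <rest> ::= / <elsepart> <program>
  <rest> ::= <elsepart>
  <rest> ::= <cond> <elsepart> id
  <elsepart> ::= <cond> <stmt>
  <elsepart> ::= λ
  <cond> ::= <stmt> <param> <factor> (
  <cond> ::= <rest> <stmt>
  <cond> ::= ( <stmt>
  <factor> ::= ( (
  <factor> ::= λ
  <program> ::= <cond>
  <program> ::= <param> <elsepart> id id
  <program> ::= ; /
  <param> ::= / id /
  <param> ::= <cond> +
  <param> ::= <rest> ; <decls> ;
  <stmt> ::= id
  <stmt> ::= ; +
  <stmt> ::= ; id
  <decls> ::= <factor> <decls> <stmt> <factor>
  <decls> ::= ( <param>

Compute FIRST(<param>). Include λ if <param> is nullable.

<param> ::= / id / contributes {/}.
From <param> ::= <cond> +: add FIRST(<cond>) = { (, /, ;, id }.
From <param> ::= <rest> ; <decls> ;: <rest> nullable, take FIRST(<rest>) ∪ {;} = { (, /, ;, id }.
Union: FIRST(<param>) = { (, /, ;, id }.

{ (, /, ;, id }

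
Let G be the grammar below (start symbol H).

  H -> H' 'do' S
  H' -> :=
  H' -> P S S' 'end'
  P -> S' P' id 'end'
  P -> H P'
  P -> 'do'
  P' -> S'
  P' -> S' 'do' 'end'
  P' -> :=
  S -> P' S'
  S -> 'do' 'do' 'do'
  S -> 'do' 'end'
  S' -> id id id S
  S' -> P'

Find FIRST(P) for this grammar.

{ 'do', :=, id }

From P -> S' P' id 'end': add FIRST(S') = { :=, id }.
From P -> H P': add FIRST(H) = { 'do', :=, id }.
P -> 'do' contributes {'do'}.
Union: FIRST(P) = { 'do', :=, id }.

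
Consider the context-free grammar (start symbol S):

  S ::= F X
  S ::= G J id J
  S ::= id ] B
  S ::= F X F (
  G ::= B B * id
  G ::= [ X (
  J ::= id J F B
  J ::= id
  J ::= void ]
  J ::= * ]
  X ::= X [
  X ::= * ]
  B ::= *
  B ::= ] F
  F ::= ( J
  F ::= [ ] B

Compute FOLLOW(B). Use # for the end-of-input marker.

In S ::= id ] B: B is at the end, add FOLLOW(S) = { # }.
In G ::= B B * id: add FIRST(B * id) = { *, ] }.
In G ::= B B * id: add FIRST(* id) = { * }.
In J ::= id J F B: B is at the end, add FOLLOW(J) = { #, (, *, [, ], id }.
In F ::= [ ] B: B is at the end, add FOLLOW(F) = { #, (, *, [, ], id }.
Union: FOLLOW(B) = { #, (, *, [, ], id }.

{ #, (, *, [, ], id }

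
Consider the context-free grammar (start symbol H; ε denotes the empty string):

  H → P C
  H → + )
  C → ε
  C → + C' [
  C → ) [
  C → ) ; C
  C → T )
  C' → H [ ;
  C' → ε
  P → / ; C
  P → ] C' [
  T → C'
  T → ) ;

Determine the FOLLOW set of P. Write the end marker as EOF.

In H → P C: add FIRST(C)\{ε} = { ), +, /, ] }.
  Since C is nullable, also add FOLLOW(H) = { EOF, [ }.
Union: FOLLOW(P) = { EOF, ), +, /, [, ] }.

{ EOF, ), +, /, [, ] }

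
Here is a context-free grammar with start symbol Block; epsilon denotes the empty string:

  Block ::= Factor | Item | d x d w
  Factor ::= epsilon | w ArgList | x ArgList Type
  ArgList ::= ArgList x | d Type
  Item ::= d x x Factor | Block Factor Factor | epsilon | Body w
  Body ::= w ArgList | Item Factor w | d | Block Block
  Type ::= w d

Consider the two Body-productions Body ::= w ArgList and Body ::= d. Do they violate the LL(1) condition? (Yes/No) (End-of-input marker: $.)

FIRST(w ArgList) = { w } and FIRST(d) = { d }.
The FIRST sets are disjoint and neither alternative is nullable — no conflict.

No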